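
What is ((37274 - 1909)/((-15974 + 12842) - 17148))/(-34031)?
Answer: 7073/138029736 ≈ 5.1243e-5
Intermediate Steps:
((37274 - 1909)/((-15974 + 12842) - 17148))/(-34031) = (35365/(-3132 - 17148))*(-1/34031) = (35365/(-20280))*(-1/34031) = (35365*(-1/20280))*(-1/34031) = -7073/4056*(-1/34031) = 7073/138029736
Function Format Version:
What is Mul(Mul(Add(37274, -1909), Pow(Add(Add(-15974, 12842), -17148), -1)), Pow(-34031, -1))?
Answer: Rational(7073, 138029736) ≈ 5.1243e-5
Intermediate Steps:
Mul(Mul(Add(37274, -1909), Pow(Add(Add(-15974, 12842), -17148), -1)), Pow(-34031, -1)) = Mul(Mul(35365, Pow(Add(-3132, -17148), -1)), Rational(-1, 34031)) = Mul(Mul(35365, Pow(-20280, -1)), Rational(-1, 34031)) = Mul(Mul(35365, Rational(-1, 20280)), Rational(-1, 34031)) = Mul(Rational(-7073, 4056), Rational(-1, 34031)) = Rational(7073, 138029736)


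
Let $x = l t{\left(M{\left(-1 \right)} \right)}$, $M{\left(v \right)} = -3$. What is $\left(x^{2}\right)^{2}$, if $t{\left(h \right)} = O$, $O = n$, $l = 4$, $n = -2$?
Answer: $4096$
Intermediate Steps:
$O = -2$
$t{\left(h \right)} = -2$
$x = -8$ ($x = 4 \left(-2\right) = -8$)
$\left(x^{2}\right)^{2} = \left(\left(-8\right)^{2}\right)^{2} = 64^{2} = 4096$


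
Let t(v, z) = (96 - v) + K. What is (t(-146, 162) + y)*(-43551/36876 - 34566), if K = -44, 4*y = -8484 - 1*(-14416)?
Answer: -714256545309/12292 ≈ -5.8107e+7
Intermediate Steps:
y = 1483 (y = (-8484 - 1*(-14416))/4 = (-8484 + 14416)/4 = (¼)*5932 = 1483)
t(v, z) = 52 - v (t(v, z) = (96 - v) - 44 = 52 - v)
(t(-146, 162) + y)*(-43551/36876 - 34566) = ((52 - 1*(-146)) + 1483)*(-43551/36876 - 34566) = ((52 + 146) + 1483)*(-43551*1/36876 - 34566) = (198 + 1483)*(-14517/12292 - 34566) = 1681*(-424899789/12292) = -714256545309/12292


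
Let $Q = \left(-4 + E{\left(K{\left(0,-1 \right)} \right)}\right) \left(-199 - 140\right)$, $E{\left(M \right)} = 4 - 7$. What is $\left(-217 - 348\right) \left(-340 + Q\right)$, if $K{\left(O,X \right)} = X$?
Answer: $-1148645$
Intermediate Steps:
$E{\left(M \right)} = -3$
$Q = 2373$ ($Q = \left(-4 - 3\right) \left(-199 - 140\right) = \left(-7\right) \left(-339\right) = 2373$)
$\left(-217 - 348\right) \left(-340 + Q\right) = \left(-217 - 348\right) \left(-340 + 2373\right) = \left(-565\right) 2033 = -1148645$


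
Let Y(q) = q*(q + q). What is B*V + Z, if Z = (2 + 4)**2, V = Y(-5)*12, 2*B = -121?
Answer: -36264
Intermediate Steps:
Y(q) = 2*q**2 (Y(q) = q*(2*q) = 2*q**2)
B = -121/2 (B = (1/2)*(-121) = -121/2 ≈ -60.500)
V = 600 (V = (2*(-5)**2)*12 = (2*25)*12 = 50*12 = 600)
Z = 36 (Z = 6**2 = 36)
B*V + Z = -121/2*600 + 36 = -36300 + 36 = -36264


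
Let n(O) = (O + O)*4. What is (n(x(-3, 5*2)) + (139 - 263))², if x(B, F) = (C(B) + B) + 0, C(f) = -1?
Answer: 24336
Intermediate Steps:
x(B, F) = -1 + B (x(B, F) = (-1 + B) + 0 = -1 + B)
n(O) = 8*O (n(O) = (2*O)*4 = 8*O)
(n(x(-3, 5*2)) + (139 - 263))² = (8*(-1 - 3) + (139 - 263))² = (8*(-4) - 124)² = (-32 - 124)² = (-156)² = 24336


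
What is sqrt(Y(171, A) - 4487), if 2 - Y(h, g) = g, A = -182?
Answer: I*sqrt(4303) ≈ 65.597*I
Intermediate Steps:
Y(h, g) = 2 - g
sqrt(Y(171, A) - 4487) = sqrt((2 - 1*(-182)) - 4487) = sqrt((2 + 182) - 4487) = sqrt(184 - 4487) = sqrt(-4303) = I*sqrt(4303)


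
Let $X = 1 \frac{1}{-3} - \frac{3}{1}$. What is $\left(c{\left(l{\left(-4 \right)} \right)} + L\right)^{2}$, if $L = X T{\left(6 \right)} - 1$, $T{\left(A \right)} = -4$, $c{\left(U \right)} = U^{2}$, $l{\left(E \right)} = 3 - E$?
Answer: $\frac{33856}{9} \approx 3761.8$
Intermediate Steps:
$X = - \frac{10}{3}$ ($X = 1 \left(- \frac{1}{3}\right) - 3 = - \frac{1}{3} - 3 = - \frac{10}{3} \approx -3.3333$)
$L = \frac{37}{3}$ ($L = \left(- \frac{10}{3}\right) \left(-4\right) - 1 = \frac{40}{3} - 1 = \frac{37}{3} \approx 12.333$)
$\left(c{\left(l{\left(-4 \right)} \right)} + L\right)^{2} = \left(\left(3 - -4\right)^{2} + \frac{37}{3}\right)^{2} = \left(\left(3 + 4\right)^{2} + \frac{37}{3}\right)^{2} = \left(7^{2} + \frac{37}{3}\right)^{2} = \left(49 + \frac{37}{3}\right)^{2} = \left(\frac{184}{3}\right)^{2} = \frac{33856}{9}$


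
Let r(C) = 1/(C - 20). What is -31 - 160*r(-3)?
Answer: -553/23 ≈ -24.043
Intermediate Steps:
r(C) = 1/(-20 + C)
-31 - 160*r(-3) = -31 - 160/(-20 - 3) = -31 - 160/(-23) = -31 - 160*(-1/23) = -31 + 160/23 = -553/23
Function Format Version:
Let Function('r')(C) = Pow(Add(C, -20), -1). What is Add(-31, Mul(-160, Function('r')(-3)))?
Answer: Rational(-553, 23) ≈ -24.043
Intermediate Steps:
Function('r')(C) = Pow(Add(-20, C), -1)
Add(-31, Mul(-160, Function('r')(-3))) = Add(-31, Mul(-160, Pow(Add(-20, -3), -1))) = Add(-31, Mul(-160, Pow(-23, -1))) = Add(-31, Mul(-160, Rational(-1, 23))) = Add(-31, Rational(160, 23)) = Rational(-553, 23)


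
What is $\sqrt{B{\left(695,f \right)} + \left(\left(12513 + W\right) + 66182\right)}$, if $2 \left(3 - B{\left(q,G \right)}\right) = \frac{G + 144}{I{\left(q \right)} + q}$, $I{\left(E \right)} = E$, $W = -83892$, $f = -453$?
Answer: $\frac{i \sqrt{10035112645}}{1390} \approx 72.069 i$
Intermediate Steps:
$B{\left(q,G \right)} = 3 - \frac{144 + G}{4 q}$ ($B{\left(q,G \right)} = 3 - \frac{\left(G + 144\right) \frac{1}{q + q}}{2} = 3 - \frac{\left(144 + G\right) \frac{1}{2 q}}{2} = 3 - \frac{\frac{1}{2} \frac{1}{q} \left(144 + G\right)}{2} = 3 - \frac{144 + G}{4 q}$)
$\sqrt{B{\left(695,f \right)} + \left(\left(12513 + W\right) + 66182\right)} = \sqrt{\frac{-144 - -453 + 12 \cdot 695}{4 \cdot 695} + \left(\left(12513 - 83892\right) + 66182\right)} = \sqrt{\frac{1}{4} \cdot \frac{1}{695} \left(-144 + 453 + 8340\right) + \left(-71379 + 66182\right)} = \sqrt{\frac{1}{4} \cdot \frac{1}{695} \cdot 8649 - 5197} = \sqrt{\frac{8649}{2780} - 5197} = \sqrt{- \frac{14439011}{2780}} = \frac{i \sqrt{10035112645}}{1390}$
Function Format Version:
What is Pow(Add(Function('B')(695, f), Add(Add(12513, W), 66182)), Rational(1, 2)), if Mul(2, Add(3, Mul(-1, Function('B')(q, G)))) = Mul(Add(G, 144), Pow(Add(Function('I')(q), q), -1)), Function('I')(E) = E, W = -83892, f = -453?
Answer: Mul(Rational(1, 1390), I, Pow(10035112645, Rational(1, 2))) ≈ Mul(72.069, I)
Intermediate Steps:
Function('B')(q, G) = Add(3, Mul(Rational(-1, 4), Pow(q, -1), Add(144, G))) (Function('B')(q, G) = Add(3, Mul(Rational(-1, 2), Mul(Add(G, 144), Pow(Add(q, q), -1)))) = Add(3, Mul(Rational(-1, 2), Mul(Add(144, G), Pow(Mul(2, q), -1)))) = Add(3, Mul(Rational(-1, 2), Mul(Add(144, G), Mul(Rational(1, 2), Pow(q, -1))))) = Add(3, Mul(Rational(-1, 2), Mul(Rational(1, 2), Pow(q, -1), Add(144, G)))) = Add(3, Mul(Rational(-1, 4), Pow(q, -1), Add(144, G))))
Pow(Add(Function('B')(695, f), Add(Add(12513, W), 66182)), Rational(1, 2)) = Pow(Add(Mul(Rational(1, 4), Pow(695, -1), Add(-144, Mul(-1, -453), Mul(12, 695))), Add(Add(12513, -83892), 66182)), Rational(1, 2)) = Pow(Add(Mul(Rational(1, 4), Rational(1, 695), Add(-144, 453, 8340)), Add(-71379, 66182)), Rational(1, 2)) = Pow(Add(Mul(Rational(1, 4), Rational(1, 695), 8649), -5197), Rational(1, 2)) = Pow(Add(Rational(8649, 2780), -5197), Rational(1, 2)) = Pow(Rational(-14439011, 2780), Rational(1, 2)) = Mul(Rational(1, 1390), I, Pow(10035112645, Rational(1, 2)))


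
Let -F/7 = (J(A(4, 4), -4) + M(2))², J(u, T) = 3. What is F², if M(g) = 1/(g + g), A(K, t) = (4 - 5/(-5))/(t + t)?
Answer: 1399489/256 ≈ 5466.8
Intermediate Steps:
A(K, t) = 5/(2*t) (A(K, t) = (4 - 5*(-⅕))/((2*t)) = (4 + 1)*(1/(2*t)) = 5*(1/(2*t)) = 5/(2*t))
M(g) = 1/(2*g)
F = -1183/16 (F = -7*(3 + (½)/2)² = -7*(3 + (½)*(½))² = -7*(3 + ¼)² = -7*(13/4)² = -7*169/16 = -1183/16 ≈ -73.938)
F² = (-1183/16)² = 1399489/256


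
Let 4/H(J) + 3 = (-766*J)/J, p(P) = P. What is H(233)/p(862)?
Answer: -2/331439 ≈ -6.0343e-6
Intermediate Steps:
H(J) = -4/769 (H(J) = 4/(-3 + (-766*J)/J) = 4/(-3 - 766) = 4/(-769) = 4*(-1/769) = -4/769)
H(233)/p(862) = -4/769/862 = -4/769*1/862 = -2/331439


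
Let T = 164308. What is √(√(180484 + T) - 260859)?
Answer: √(-260859 + 2*√86198) ≈ 510.17*I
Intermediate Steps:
√(√(180484 + T) - 260859) = √(√(180484 + 164308) - 260859) = √(√344792 - 260859) = √(2*√86198 - 260859) = √(-260859 + 2*√86198)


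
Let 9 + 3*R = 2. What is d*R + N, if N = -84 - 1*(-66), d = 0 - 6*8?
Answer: 94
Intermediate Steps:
d = -48 (d = 0 - 48 = -48)
R = -7/3 (R = -3 + (1/3)*2 = -3 + 2/3 = -7/3 ≈ -2.3333)
N = -18 (N = -84 + 66 = -18)
d*R + N = -48*(-7/3) - 18 = 112 - 18 = 94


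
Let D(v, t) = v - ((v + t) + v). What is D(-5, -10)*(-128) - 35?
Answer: -1955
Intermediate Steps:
D(v, t) = -t - v (D(v, t) = v - ((t + v) + v) = v - (t + 2*v) = v + (-t - 2*v) = -t - v)
D(-5, -10)*(-128) - 35 = (-1*(-10) - 1*(-5))*(-128) - 35 = (10 + 5)*(-128) - 35 = 15*(-128) - 35 = -1920 - 35 = -1955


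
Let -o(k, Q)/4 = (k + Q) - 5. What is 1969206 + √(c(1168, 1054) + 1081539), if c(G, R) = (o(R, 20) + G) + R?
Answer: 1969206 + √1079485 ≈ 1.9702e+6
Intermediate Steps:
o(k, Q) = 20 - 4*Q - 4*k (o(k, Q) = -4*((k + Q) - 5) = -4*((Q + k) - 5) = -4*(-5 + Q + k) = 20 - 4*Q - 4*k)
c(G, R) = -60 + G - 3*R (c(G, R) = ((20 - 4*20 - 4*R) + G) + R = ((20 - 80 - 4*R) + G) + R = ((-60 - 4*R) + G) + R = (-60 + G - 4*R) + R = -60 + G - 3*R)
1969206 + √(c(1168, 1054) + 1081539) = 1969206 + √((-60 + 1168 - 3*1054) + 1081539) = 1969206 + √((-60 + 1168 - 3162) + 1081539) = 1969206 + √(-2054 + 1081539) = 1969206 + √1079485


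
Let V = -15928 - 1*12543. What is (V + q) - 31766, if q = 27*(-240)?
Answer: -66717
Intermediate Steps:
q = -6480
V = -28471 (V = -15928 - 12543 = -28471)
(V + q) - 31766 = (-28471 - 6480) - 31766 = -34951 - 31766 = -66717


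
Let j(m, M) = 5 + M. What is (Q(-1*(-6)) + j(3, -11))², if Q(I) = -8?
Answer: 196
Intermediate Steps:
(Q(-1*(-6)) + j(3, -11))² = (-8 + (5 - 11))² = (-8 - 6)² = (-14)² = 196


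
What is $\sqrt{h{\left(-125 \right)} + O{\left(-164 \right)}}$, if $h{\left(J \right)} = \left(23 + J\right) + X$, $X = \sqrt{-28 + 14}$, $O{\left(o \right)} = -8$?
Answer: $\sqrt{-110 + i \sqrt{14}} \approx 0.1784 + 10.49 i$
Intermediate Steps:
$X = i \sqrt{14}$ ($X = \sqrt{-14} = i \sqrt{14} \approx 3.7417 i$)
$h{\left(J \right)} = 23 + J + i \sqrt{14}$ ($h{\left(J \right)} = \left(23 + J\right) + i \sqrt{14} = 23 + J + i \sqrt{14}$)
$\sqrt{h{\left(-125 \right)} + O{\left(-164 \right)}} = \sqrt{\left(23 - 125 + i \sqrt{14}\right) - 8} = \sqrt{\left(-102 + i \sqrt{14}\right) - 8} = \sqrt{-110 + i \sqrt{14}}$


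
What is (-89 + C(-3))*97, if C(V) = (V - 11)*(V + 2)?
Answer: -7275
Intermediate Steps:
C(V) = (-11 + V)*(2 + V)
(-89 + C(-3))*97 = (-89 + (-22 + (-3)² - 9*(-3)))*97 = (-89 + (-22 + 9 + 27))*97 = (-89 + 14)*97 = -75*97 = -7275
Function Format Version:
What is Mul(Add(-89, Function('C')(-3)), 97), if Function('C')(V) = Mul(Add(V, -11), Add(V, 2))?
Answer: -7275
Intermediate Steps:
Function('C')(V) = Mul(Add(-11, V), Add(2, V))
Mul(Add(-89, Function('C')(-3)), 97) = Mul(Add(-89, Add(-22, Pow(-3, 2), Mul(-9, -3))), 97) = Mul(Add(-89, Add(-22, 9, 27)), 97) = Mul(Add(-89, 14), 97) = Mul(-75, 97) = -7275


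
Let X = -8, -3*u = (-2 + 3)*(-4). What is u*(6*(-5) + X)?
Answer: -152/3 ≈ -50.667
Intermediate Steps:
u = 4/3 (u = -(-2 + 3)*(-4)/3 = -(-4)/3 = -⅓*(-4) = 4/3 ≈ 1.3333)
u*(6*(-5) + X) = 4*(6*(-5) - 8)/3 = 4*(-30 - 8)/3 = (4/3)*(-38) = -152/3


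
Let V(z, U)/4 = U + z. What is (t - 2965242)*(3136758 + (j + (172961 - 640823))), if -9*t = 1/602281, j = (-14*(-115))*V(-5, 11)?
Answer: -14506238056512683728/1806843 ≈ -8.0285e+12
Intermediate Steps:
V(z, U) = 4*U + 4*z (V(z, U) = 4*(U + z) = 4*U + 4*z)
j = 38640 (j = (-14*(-115))*(4*11 + 4*(-5)) = 1610*(44 - 20) = 1610*24 = 38640)
t = -1/5420529 (t = -1/9/602281 = -1/9*1/602281 = -1/5420529 ≈ -1.8448e-7)
(t - 2965242)*(3136758 + (j + (172961 - 640823))) = (-1/5420529 - 2965242)*(3136758 + (38640 + (172961 - 640823))) = -16073180253019*(3136758 + (38640 - 467862))/5420529 = -16073180253019*(3136758 - 429222)/5420529 = -16073180253019/5420529*2707536 = -14506238056512683728/1806843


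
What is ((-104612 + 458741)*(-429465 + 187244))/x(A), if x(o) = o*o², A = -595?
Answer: 12253925787/30092125 ≈ 407.21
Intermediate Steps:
x(o) = o³
((-104612 + 458741)*(-429465 + 187244))/x(A) = ((-104612 + 458741)*(-429465 + 187244))/((-595)³) = (354129*(-242221))/(-210644875) = -85777480509*(-1/210644875) = 12253925787/30092125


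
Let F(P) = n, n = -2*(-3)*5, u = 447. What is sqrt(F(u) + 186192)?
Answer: sqrt(186222) ≈ 431.53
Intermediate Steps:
n = 30 (n = 6*5 = 30)
F(P) = 30
sqrt(F(u) + 186192) = sqrt(30 + 186192) = sqrt(186222)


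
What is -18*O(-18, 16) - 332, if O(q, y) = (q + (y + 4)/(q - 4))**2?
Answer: -818924/121 ≈ -6768.0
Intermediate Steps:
O(q, y) = (q + (4 + y)/(-4 + q))**2
-18*O(-18, 16) - 332 = -18*(4 + 16 + (-18)**2 - 4*(-18))**2/(-4 - 18)**2 - 332 = -18*(4 + 16 + 324 + 72)**2/(-22)**2 - 332 = -9*416**2/242 - 332 = -9*173056/242 - 332 = -18*43264/121 - 332 = -778752/121 - 332 = -818924/121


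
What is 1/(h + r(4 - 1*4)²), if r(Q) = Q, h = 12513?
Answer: 1/12513 ≈ 7.9917e-5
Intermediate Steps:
1/(h + r(4 - 1*4)²) = 1/(12513 + (4 - 1*4)²) = 1/(12513 + (4 - 4)²) = 1/(12513 + 0²) = 1/(12513 + 0) = 1/12513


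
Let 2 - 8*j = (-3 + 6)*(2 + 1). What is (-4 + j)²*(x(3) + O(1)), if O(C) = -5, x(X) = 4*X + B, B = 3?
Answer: 7605/32 ≈ 237.66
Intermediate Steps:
j = -7/8 (j = ¼ - (-3 + 6)*(2 + 1)/8 = ¼ - 3*3/8 = ¼ - ⅛*9 = ¼ - 9/8 = -7/8 ≈ -0.87500)
x(X) = 3 + 4*X (x(X) = 4*X + 3 = 3 + 4*X)
(-4 + j)²*(x(3) + O(1)) = (-4 - 7/8)²*((3 + 4*3) - 5) = (-39/8)²*((3 + 12) - 5) = 1521*(15 - 5)/64 = (1521/64)*10 = 7605/32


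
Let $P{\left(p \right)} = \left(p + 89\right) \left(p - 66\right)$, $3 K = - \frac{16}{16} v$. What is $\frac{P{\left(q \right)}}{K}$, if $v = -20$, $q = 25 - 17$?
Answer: $- \frac{8439}{10} \approx -843.9$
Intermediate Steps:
$q = 8$ ($q = 25 - 17 = 8$)
$K = \frac{20}{3}$ ($K = \frac{- \frac{16}{16} \left(-20\right)}{3} = \frac{\left(-16\right) \frac{1}{16} \left(-20\right)}{3} = \frac{\left(-1\right) \left(-20\right)}{3} = \frac{1}{3} \cdot 20 = \frac{20}{3} \approx 6.6667$)
$P{\left(p \right)} = \left(-66 + p\right) \left(89 + p\right)$ ($P{\left(p \right)} = \left(89 + p\right) \left(-66 + p\right) = \left(-66 + p\right) \left(89 + p\right)$)
$\frac{P{\left(q \right)}}{K} = \frac{-5874 + 8^{2} + 23 \cdot 8}{\frac{20}{3}} = \left(-5874 + 64 + 184\right) \frac{3}{20} = \left(-5626\right) \frac{3}{20} = - \frac{8439}{10}$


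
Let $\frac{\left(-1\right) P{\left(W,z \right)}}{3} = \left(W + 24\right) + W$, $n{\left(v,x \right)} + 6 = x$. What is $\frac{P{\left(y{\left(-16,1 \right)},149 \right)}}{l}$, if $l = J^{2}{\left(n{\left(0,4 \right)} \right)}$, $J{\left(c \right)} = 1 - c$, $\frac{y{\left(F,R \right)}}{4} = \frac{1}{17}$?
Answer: $- \frac{416}{51} \approx -8.1569$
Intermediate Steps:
$n{\left(v,x \right)} = -6 + x$
$y{\left(F,R \right)} = \frac{4}{17}$
$P{\left(W,z \right)} = -72 - 6 W$ ($P{\left(W,z \right)} = - 3 \left(\left(W + 24\right) + W\right) = - 3 \left(\left(24 + W\right) + W\right) = - 3 \left(24 + 2 W\right) = -72 - 6 W$)
$l = 9$ ($l = \left(1 - \left(-6 + 4\right)\right)^{2} = \left(1 - -2\right)^{2} = \left(1 + 2\right)^{2} = 3^{2} = 9$)
$\frac{P{\left(y{\left(-16,1 \right)},149 \right)}}{l} = \frac{-72 - \frac{24}{17}}{9} = \left(-72 - \frac{24}{17}\right) \frac{1}{9} = \left(- \frac{1248}{17}\right) \frac{1}{9} = - \frac{416}{51}$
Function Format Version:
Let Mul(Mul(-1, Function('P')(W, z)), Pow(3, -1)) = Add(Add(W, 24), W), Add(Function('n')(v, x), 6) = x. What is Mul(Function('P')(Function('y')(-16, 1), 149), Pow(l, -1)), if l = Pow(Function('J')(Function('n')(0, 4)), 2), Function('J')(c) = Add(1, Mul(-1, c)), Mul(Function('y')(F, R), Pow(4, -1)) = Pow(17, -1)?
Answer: Rational(-416, 51) ≈ -8.1569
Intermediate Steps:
Function('n')(v, x) = Add(-6, x)
Function('y')(F, R) = Rational(4, 17) (Function('y')(F, R) = Mul(4, Pow(17, -1)) = Mul(4, Rational(1, 17)) = Rational(4, 17))
Function('P')(W, z) = Add(-72, Mul(-6, W)) (Function('P')(W, z) = Mul(-3, Add(Add(W, 24), W)) = Mul(-3, Add(Add(24, W), W)) = Mul(-3, Add(24, Mul(2, W))) = Add(-72, Mul(-6, W)))
l = 9 (l = Pow(Add(1, Mul(-1, Add(-6, 4))), 2) = Pow(Add(1, Mul(-1, -2)), 2) = Pow(Add(1, 2), 2) = Pow(3, 2) = 9)
Mul(Function('P')(Function('y')(-16, 1), 149), Pow(l, -1)) = Mul(Add(-72, Mul(-6, Rational(4, 17))), Pow(9, -1)) = Mul(Add(-72, Rational(-24, 17)), Rational(1, 9)) = Mul(Rational(-1248, 17), Rational(1, 9)) = Rational(-416, 51)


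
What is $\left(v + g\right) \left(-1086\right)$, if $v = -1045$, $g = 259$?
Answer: $853596$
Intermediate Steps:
$\left(v + g\right) \left(-1086\right) = \left(-1045 + 259\right) \left(-1086\right) = \left(-786\right) \left(-1086\right) = 853596$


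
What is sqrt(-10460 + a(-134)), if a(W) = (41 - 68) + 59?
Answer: 2*I*sqrt(2607) ≈ 102.12*I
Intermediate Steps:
a(W) = 32 (a(W) = -27 + 59 = 32)
sqrt(-10460 + a(-134)) = sqrt(-10460 + 32) = sqrt(-10428) = 2*I*sqrt(2607)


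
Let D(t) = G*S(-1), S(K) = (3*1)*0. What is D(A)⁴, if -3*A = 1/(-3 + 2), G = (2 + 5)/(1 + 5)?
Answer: 0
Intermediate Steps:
G = 7/6 ≈ 1.1667
A = ⅓ (A = -1/(3*(-3 + 2)) = -⅓/(-1) = -⅓*(-1) = ⅓ ≈ 0.33333)
S(K) = 0 (S(K) = 3*0 = 0)
D(t) = 0 (D(t) = (7/6)*0 = 0)
D(A)⁴ = 0⁴ = 0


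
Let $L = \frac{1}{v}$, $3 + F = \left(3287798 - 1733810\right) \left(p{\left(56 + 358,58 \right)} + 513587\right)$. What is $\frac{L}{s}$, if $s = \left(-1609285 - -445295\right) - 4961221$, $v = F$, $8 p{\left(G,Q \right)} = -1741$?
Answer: $- \frac{2}{9773017300728613719} \approx -2.0465 \cdot 10^{-19}$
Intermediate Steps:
$p{\left(G,Q \right)} = - \frac{1741}{8}$ ($p{\left(G,Q \right)} = \frac{1}{8} \left(-1741\right) = - \frac{1741}{8}$)
$F = \frac{1595539696629}{2}$ ($F = -3 + \left(3287798 - 1733810\right) \left(- \frac{1741}{8} + 513587\right) = -3 + 1553988 \cdot \frac{4106955}{8} = -3 + \frac{1595539696635}{2} = \frac{1595539696629}{2} \approx 7.9777 \cdot 10^{11}$)
$v = \frac{1595539696629}{2} \approx 7.9777 \cdot 10^{11}$
$L = \frac{2}{1595539696629}$ ($L = \frac{1}{\frac{1595539696629}{2}} = \frac{2}{1595539696629} \approx 1.2535 \cdot 10^{-12}$)
$s = -6125211$ ($s = \left(-1609285 + 445295\right) - 4961221 = -1163990 - 4961221 = -6125211$)
$\frac{L}{s} = \frac{2}{1595539696629 \left(-6125211\right)} = \frac{2}{1595539696629} \left(- \frac{1}{6125211}\right) = - \frac{2}{9773017300728613719}$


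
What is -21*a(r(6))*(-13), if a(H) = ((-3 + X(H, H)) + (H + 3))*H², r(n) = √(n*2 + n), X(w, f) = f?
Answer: 29484*√2 ≈ 41697.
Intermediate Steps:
r(n) = √3*√n (r(n) = √(2*n + n) = √(3*n) = √3*√n)
a(H) = 2*H³ (a(H) = ((-3 + H) + (H + 3))*H² = ((-3 + H) + (3 + H))*H² = (2*H)*H² = 2*H³)
-21*a(r(6))*(-13) = -42*(√3*√6)³*(-13) = -42*(3*√2)³*(-13) = -42*54*√2*(-13) = -2268*√2*(-13) = 29484*√2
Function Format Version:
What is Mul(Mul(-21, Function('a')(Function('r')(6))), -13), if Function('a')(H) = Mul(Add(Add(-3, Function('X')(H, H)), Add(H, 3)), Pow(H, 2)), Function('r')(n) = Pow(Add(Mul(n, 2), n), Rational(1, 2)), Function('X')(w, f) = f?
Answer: Mul(29484, Pow(2, Rational(1, 2))) ≈ 41697.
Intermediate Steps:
Function('r')(n) = Mul(Pow(3, Rational(1, 2)), Pow(n, Rational(1, 2))) (Function('r')(n) = Pow(Add(Mul(2, n), n), Rational(1, 2)) = Pow(Mul(3, n), Rational(1, 2)) = Mul(Pow(3, Rational(1, 2)), Pow(n, Rational(1, 2))))
Function('a')(H) = Mul(2, Pow(H, 3)) (Function('a')(H) = Mul(Add(Add(-3, H), Add(H, 3)), Pow(H, 2)) = Mul(Add(Add(-3, H), Add(3, H)), Pow(H, 2)) = Mul(Mul(2, H), Pow(H, 2)) = Mul(2, Pow(H, 3)))
Mul(Mul(-21, Function('a')(Function('r')(6))), -13) = Mul(Mul(-21, Mul(2, Pow(Mul(Pow(3, Rational(1, 2)), Pow(6, Rational(1, 2))), 3))), -13) = Mul(Mul(-21, Mul(2, Pow(Mul(3, Pow(2, Rational(1, 2))), 3))), -13) = Mul(Mul(-21, Mul(2, Mul(54, Pow(2, Rational(1, 2))))), -13) = Mul(Mul(-21, Mul(108, Pow(2, Rational(1, 2)))), -13) = Mul(Mul(-2268, Pow(2, Rational(1, 2))), -13) = Mul(29484, Pow(2, Rational(1, 2)))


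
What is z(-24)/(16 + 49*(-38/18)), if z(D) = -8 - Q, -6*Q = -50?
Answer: 147/787 ≈ 0.18679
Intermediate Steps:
Q = 25/3 (Q = -⅙*(-50) = 25/3 ≈ 8.3333)
z(D) = -49/3 (z(D) = -8 - 1*25/3 = -8 - 25/3 = -49/3)
z(-24)/(16 + 49*(-38/18)) = -49/(3*(16 + 49*(-38/18))) = -49/(3*(16 + 49*(-38*1/18))) = -49/(3*(16 + 49*(-19/9))) = -49/(3*(16 - 931/9)) = -49/(3*(-787/9)) = -49/3*(-9/787) = 147/787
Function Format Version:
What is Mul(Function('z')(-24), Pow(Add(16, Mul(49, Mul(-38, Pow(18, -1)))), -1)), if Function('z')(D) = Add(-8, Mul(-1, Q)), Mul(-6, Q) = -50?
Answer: Rational(147, 787) ≈ 0.18679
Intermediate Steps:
Q = Rational(25, 3) (Q = Mul(Rational(-1, 6), -50) = Rational(25, 3) ≈ 8.3333)
Function('z')(D) = Rational(-49, 3) (Function('z')(D) = Add(-8, Mul(-1, Rational(25, 3))) = Add(-8, Rational(-25, 3)) = Rational(-49, 3))
Mul(Function('z')(-24), Pow(Add(16, Mul(49, Mul(-38, Pow(18, -1)))), -1)) = Mul(Rational(-49, 3), Pow(Add(16, Mul(49, Mul(-38, Pow(18, -1)))), -1)) = Mul(Rational(-49, 3), Pow(Add(16, Mul(49, Mul(-38, Rational(1, 18)))), -1)) = Mul(Rational(-49, 3), Pow(Add(16, Mul(49, Rational(-19, 9))), -1)) = Mul(Rational(-49, 3), Pow(Add(16, Rational(-931, 9)), -1)) = Mul(Rational(-49, 3), Pow(Rational(-787, 9), -1)) = Mul(Rational(-49, 3), Rational(-9, 787)) = Rational(147, 787)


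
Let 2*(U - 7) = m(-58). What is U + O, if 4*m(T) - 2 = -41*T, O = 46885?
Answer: 94379/2 ≈ 47190.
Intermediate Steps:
m(T) = 1/2 - 41*T/4 (m(T) = 1/2 + (-41*T)/4 = 1/2 - 41*T/4)
U = 609/2 (U = 7 + (1/2 - 41/4*(-58))/2 = 7 + (1/2 + 1189/2)/2 = 7 + (1/2)*595 = 7 + 595/2 = 609/2 ≈ 304.50)
U + O = 609/2 + 46885 = 94379/2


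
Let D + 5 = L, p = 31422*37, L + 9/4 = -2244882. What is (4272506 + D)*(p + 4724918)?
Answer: 11937658499361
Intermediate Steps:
L = -8979537/4 (L = -9/4 - 2244882 = -8979537/4 ≈ -2.2449e+6)
p = 1162614
D = -8979557/4 (D = -5 - 8979537/4 = -8979557/4 ≈ -2.2449e+6)
(4272506 + D)*(p + 4724918) = (4272506 - 8979557/4)*(1162614 + 4724918) = (8110467/4)*5887532 = 11937658499361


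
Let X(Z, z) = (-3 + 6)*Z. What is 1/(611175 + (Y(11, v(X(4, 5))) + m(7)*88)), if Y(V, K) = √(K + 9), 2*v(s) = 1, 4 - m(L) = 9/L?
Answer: 59918558/36635036660287 - 49*√38/36635036660287 ≈ 1.6355e-6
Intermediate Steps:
X(Z, z) = 3*Z
m(L) = 4 - 9/L
v(s) = ½ (v(s) = (½)*1 = ½)
Y(V, K) = √(9 + K)
1/(611175 + (Y(11, v(X(4, 5))) + m(7)*88)) = 1/(611175 + (√(9 + ½) + (4 - 9/7)*88)) = 1/(611175 + (√(19/2) + (4 - 9*⅐)*88)) = 1/(611175 + (√38/2 + (4 - 9/7)*88)) = 1/(611175 + (√38/2 + (19/7)*88)) = 1/(611175 + (√38/2 + 1672/7)) = 1/(611175 + (1672/7 + √38/2)) = 1/(4279897/7 + √38/2)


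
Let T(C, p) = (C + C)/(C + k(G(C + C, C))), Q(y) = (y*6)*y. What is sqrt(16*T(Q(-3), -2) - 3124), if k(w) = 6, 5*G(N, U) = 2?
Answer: 2*I*sqrt(19345)/5 ≈ 55.635*I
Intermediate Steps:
G(N, U) = 2/5 (G(N, U) = (1/5)*2 = 2/5)
Q(y) = 6*y**2 (Q(y) = (6*y)*y = 6*y**2)
T(C, p) = 2*C/(6 + C) (T(C, p) = (C + C)/(C + 6) = (2*C)/(6 + C) = 2*C/(6 + C))
sqrt(16*T(Q(-3), -2) - 3124) = sqrt(16*(2*(6*(-3)**2)/(6 + 6*(-3)**2)) - 3124) = sqrt(16*(2*(6*9)/(6 + 6*9)) - 3124) = sqrt(16*(2*54/(6 + 54)) - 3124) = sqrt(16*(2*54/60) - 3124) = sqrt(16*(2*54*(1/60)) - 3124) = sqrt(16*(9/5) - 3124) = sqrt(144/5 - 3124) = sqrt(-15476/5) = 2*I*sqrt(19345)/5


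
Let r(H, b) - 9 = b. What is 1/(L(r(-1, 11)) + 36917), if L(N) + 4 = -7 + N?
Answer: 1/36926 ≈ 2.7081e-5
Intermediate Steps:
r(H, b) = 9 + b
L(N) = -11 + N (L(N) = -4 + (-7 + N) = -11 + N)
1/(L(r(-1, 11)) + 36917) = 1/((-11 + (9 + 11)) + 36917) = 1/((-11 + 20) + 36917) = 1/(9 + 36917) = 1/36926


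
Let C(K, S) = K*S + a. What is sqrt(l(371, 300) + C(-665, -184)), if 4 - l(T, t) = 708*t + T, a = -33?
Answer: 2*I*sqrt(22610) ≈ 300.73*I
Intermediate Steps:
l(T, t) = 4 - T - 708*t (l(T, t) = 4 - (708*t + T) = 4 - (T + 708*t) = 4 + (-T - 708*t) = 4 - T - 708*t)
C(K, S) = -33 + K*S (C(K, S) = K*S - 33 = -33 + K*S)
sqrt(l(371, 300) + C(-665, -184)) = sqrt((4 - 1*371 - 708*300) + (-33 - 665*(-184))) = sqrt((4 - 371 - 212400) + (-33 + 122360)) = sqrt(-212767 + 122327) = sqrt(-90440) = 2*I*sqrt(22610)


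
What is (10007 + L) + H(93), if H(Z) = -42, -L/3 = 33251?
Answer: -89788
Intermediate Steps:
L = -99753 (L = -3*33251 = -99753)
(10007 + L) + H(93) = (10007 - 99753) - 42 = -89746 - 42 = -89788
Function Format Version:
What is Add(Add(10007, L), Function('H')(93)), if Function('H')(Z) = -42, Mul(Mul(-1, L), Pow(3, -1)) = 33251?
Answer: -89788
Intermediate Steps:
L = -99753 (L = Mul(-3, 33251) = -99753)
Add(Add(10007, L), Function('H')(93)) = Add(Add(10007, -99753), -42) = Add(-89746, -42) = -89788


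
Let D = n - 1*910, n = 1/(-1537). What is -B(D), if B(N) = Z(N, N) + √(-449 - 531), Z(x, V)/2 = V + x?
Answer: 5594684/1537 - 14*I*√5 ≈ 3640.0 - 31.305*I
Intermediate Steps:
Z(x, V) = 2*V + 2*x (Z(x, V) = 2*(V + x) = 2*V + 2*x)
n = -1/1537 ≈ -0.00065062
D = -1398671/1537 (D = -1/1537 - 1*910 = -1/1537 - 910 = -1398671/1537 ≈ -910.00)
B(N) = 4*N + 14*I*√5 (B(N) = (2*N + 2*N) + √(-449 - 531) = 4*N + √(-980) = 4*N + 14*I*√5)
-B(D) = -(4*(-1398671/1537) + 14*I*√5) = -(-5594684/1537 + 14*I*√5) = 5594684/1537 - 14*I*√5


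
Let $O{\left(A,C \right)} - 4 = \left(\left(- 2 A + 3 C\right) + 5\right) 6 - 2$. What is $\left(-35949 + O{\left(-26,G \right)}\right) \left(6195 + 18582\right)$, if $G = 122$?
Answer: $-827774793$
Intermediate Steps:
$O{\left(A,C \right)} = 32 - 12 A + 18 C$ ($O{\left(A,C \right)} = 4 + \left(\left(\left(- 2 A + 3 C\right) + 5\right) 6 - 2\right) = 4 + \left(\left(5 - 2 A + 3 C\right) 6 - 2\right) = 4 - \left(-28 - 18 C + 12 A\right) = 4 + \left(28 - 12 A + 18 C\right) = 32 - 12 A + 18 C$)
$\left(-35949 + O{\left(-26,G \right)}\right) \left(6195 + 18582\right) = \left(-35949 + \left(32 - -312 + 18 \cdot 122\right)\right) \left(6195 + 18582\right) = \left(-35949 + \left(32 + 312 + 2196\right)\right) 24777 = \left(-35949 + 2540\right) 24777 = \left(-33409\right) 24777 = -827774793$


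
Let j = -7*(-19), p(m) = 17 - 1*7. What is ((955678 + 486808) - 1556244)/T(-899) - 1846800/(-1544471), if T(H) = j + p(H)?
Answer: -175431839618/220859353 ≈ -794.31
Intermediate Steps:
p(m) = 10 (p(m) = 17 - 7 = 10)
j = 133
T(H) = 143 (T(H) = 133 + 10 = 143)
((955678 + 486808) - 1556244)/T(-899) - 1846800/(-1544471) = ((955678 + 486808) - 1556244)/143 - 1846800/(-1544471) = (1442486 - 1556244)*(1/143) - 1846800*(-1/1544471) = -113758*1/143 + 1846800/1544471 = -113758/143 + 1846800/1544471 = -175431839618/220859353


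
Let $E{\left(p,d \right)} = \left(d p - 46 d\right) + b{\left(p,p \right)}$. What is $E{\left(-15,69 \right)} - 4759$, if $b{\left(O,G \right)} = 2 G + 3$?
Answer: $-8995$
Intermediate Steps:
$b{\left(O,G \right)} = 3 + 2 G$
$E{\left(p,d \right)} = 3 - 46 d + 2 p + d p$ ($E{\left(p,d \right)} = \left(d p - 46 d\right) + \left(3 + 2 p\right) = \left(- 46 d + d p\right) + \left(3 + 2 p\right) = 3 - 46 d + 2 p + d p$)
$E{\left(-15,69 \right)} - 4759 = \left(3 - 3174 + 2 \left(-15\right) + 69 \left(-15\right)\right) - 4759 = \left(3 - 3174 - 30 - 1035\right) - 4759 = -4236 - 4759 = -8995$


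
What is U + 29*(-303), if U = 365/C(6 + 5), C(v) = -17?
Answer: -149744/17 ≈ -8808.5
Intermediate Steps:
U = -365/17 (U = 365/(-17) = 365*(-1/17) = -365/17 ≈ -21.471)
U + 29*(-303) = -365/17 + 29*(-303) = -365/17 - 8787 = -149744/17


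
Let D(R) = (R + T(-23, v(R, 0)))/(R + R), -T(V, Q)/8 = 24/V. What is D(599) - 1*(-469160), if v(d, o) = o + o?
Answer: 12927248609/27554 ≈ 4.6916e+5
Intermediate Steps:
v(d, o) = 2*o
T(V, Q) = -192/V
D(R) = (192/23 + R)/(2*R) (D(R) = (R - 192/(-23))/(R + R) = (R - 192*(-1/23))/((2*R)) = (R + 192/23)*(1/(2*R)) = (192/23 + R)*(1/(2*R)) = (192/23 + R)/(2*R))
D(599) - 1*(-469160) = (1/46)*(192 + 23*599)/599 - 1*(-469160) = (1/46)*(1/599)*(192 + 13777) + 469160 = (1/46)*(1/599)*13969 + 469160 = 13969/27554 + 469160 = 12927248609/27554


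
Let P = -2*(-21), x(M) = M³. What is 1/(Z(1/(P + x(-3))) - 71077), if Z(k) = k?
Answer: -15/1066154 ≈ -1.4069e-5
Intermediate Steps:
P = 42
1/(Z(1/(P + x(-3))) - 71077) = 1/(1/(42 + (-3)³) - 71077) = 1/(1/(42 - 27) - 71077) = 1/(1/15 - 71077) = 1/(-1066154/15) = -15/1066154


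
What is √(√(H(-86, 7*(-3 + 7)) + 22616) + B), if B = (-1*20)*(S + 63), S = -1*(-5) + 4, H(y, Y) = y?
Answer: √(-1440 + √22530) ≈ 35.915*I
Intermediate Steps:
S = 9 (S = 5 + 4 = 9)
B = -1440 (B = (-1*20)*(9 + 63) = -20*72 = -1440)
√(√(H(-86, 7*(-3 + 7)) + 22616) + B) = √(√(-86 + 22616) - 1440) = √(√22530 - 1440) = √(-1440 + √22530)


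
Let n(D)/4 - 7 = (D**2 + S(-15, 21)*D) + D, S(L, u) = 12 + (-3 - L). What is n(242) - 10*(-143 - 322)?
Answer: 263134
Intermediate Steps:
S(L, u) = 9 - L
n(D) = 28 + 4*D**2 + 100*D (n(D) = 28 + 4*((D**2 + (9 - 1*(-15))*D) + D) = 28 + 4*((D**2 + (9 + 15)*D) + D) = 28 + 4*((D**2 + 24*D) + D) = 28 + 4*(D**2 + 25*D) = 28 + (4*D**2 + 100*D) = 28 + 4*D**2 + 100*D)
n(242) - 10*(-143 - 322) = (28 + 4*242**2 + 100*242) - 10*(-143 - 322) = (28 + 4*58564 + 24200) - 10*(-465) = (28 + 234256 + 24200) - 1*(-4650) = 258484 + 4650 = 263134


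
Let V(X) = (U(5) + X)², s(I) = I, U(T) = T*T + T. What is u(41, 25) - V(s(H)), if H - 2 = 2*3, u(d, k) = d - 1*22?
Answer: -1425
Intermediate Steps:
u(d, k) = -22 + d (u(d, k) = d - 22 = -22 + d)
H = 8 (H = 2 + 2*3 = 2 + 6 = 8)
U(T) = T + T² (U(T) = T² + T = T + T²)
V(X) = (30 + X)² (V(X) = (5*(1 + 5) + X)² = (5*6 + X)² = (30 + X)²)
u(41, 25) - V(s(H)) = (-22 + 41) - (30 + 8)² = 19 - 1*38² = 19 - 1*1444 = 19 - 1444 = -1425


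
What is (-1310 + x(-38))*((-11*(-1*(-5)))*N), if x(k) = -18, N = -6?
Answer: -438240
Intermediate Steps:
(-1310 + x(-38))*((-11*(-1*(-5)))*N) = (-1310 - 18)*(-11*(-1*(-5))*(-6)) = -1328*(-55)*(-6) = -1328*(-11*5)*(-6) = -(-73040)*(-6) = -1328*330 = -438240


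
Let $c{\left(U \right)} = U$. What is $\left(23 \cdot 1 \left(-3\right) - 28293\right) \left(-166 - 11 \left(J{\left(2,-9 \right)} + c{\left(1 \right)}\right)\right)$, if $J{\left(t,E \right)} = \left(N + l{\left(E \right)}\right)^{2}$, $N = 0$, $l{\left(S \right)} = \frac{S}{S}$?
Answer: $5332056$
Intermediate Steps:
$l{\left(S \right)} = 1$
$J{\left(t,E \right)} = 1$ ($J{\left(t,E \right)} = \left(0 + 1\right)^{2} = 1^{2} = 1$)
$\left(23 \cdot 1 \left(-3\right) - 28293\right) \left(-166 - 11 \left(J{\left(2,-9 \right)} + c{\left(1 \right)}\right)\right) = \left(23 \cdot 1 \left(-3\right) - 28293\right) \left(-166 - 11 \left(1 + 1\right)\right) = \left(23 \left(-3\right) - 28293\right) \left(-166 - 22\right) = \left(-69 - 28293\right) \left(-166 - 22\right) = \left(-28362\right) \left(-188\right) = 5332056$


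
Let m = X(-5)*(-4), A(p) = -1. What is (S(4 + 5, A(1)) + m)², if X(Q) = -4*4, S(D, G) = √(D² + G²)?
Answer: (64 + √82)² ≈ 5337.1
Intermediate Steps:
X(Q) = -16
m = 64 (m = -16*(-4) = 64)
(S(4 + 5, A(1)) + m)² = (√((4 + 5)² + (-1)²) + 64)² = (√(9² + 1) + 64)² = (√(81 + 1) + 64)² = (√82 + 64)² = (64 + √82)²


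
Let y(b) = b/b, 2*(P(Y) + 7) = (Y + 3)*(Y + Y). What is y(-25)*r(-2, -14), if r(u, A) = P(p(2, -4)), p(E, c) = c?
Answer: -3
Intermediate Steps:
P(Y) = -7 + Y*(3 + Y) (P(Y) = -7 + ((Y + 3)*(Y + Y))/2 = -7 + ((3 + Y)*(2*Y))/2 = -7 + (2*Y*(3 + Y))/2 = -7 + Y*(3 + Y))
r(u, A) = -3 (r(u, A) = -7 + (-4)² + 3*(-4) = -7 + 16 - 12 = -3)
y(b) = 1
y(-25)*r(-2, -14) = 1*(-3) = -3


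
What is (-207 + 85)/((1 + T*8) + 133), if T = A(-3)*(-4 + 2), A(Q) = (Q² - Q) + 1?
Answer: 61/37 ≈ 1.6486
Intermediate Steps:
A(Q) = 1 + Q² - Q
T = -26 (T = (1 + (-3)² - 1*(-3))*(-4 + 2) = (1 + 9 + 3)*(-2) = 13*(-2) = -26)
(-207 + 85)/((1 + T*8) + 133) = (-207 + 85)/((1 - 26*8) + 133) = -122/((1 - 208) + 133) = -122/(-207 + 133) = -122/(-74) = -122*(-1/74) = 61/37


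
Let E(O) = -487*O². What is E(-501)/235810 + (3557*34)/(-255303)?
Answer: -31236115533341/60203000430 ≈ -518.85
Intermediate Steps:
E(-501)/235810 + (3557*34)/(-255303) = -487*(-501)²/235810 + (3557*34)/(-255303) = -487*251001*(1/235810) + 120938*(-1/255303) = -122237487*1/235810 - 120938/255303 = -122237487/235810 - 120938/255303 = -31236115533341/60203000430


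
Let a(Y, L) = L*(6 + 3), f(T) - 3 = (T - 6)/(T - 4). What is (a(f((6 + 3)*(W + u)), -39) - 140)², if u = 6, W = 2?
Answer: 241081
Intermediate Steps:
f(T) = 3 + (-6 + T)/(-4 + T) (f(T) = 3 + (T - 6)/(T - 4) = 3 + (-6 + T)/(-4 + T))
a(Y, L) = 9*L (a(Y, L) = L*9 = 9*L)
(a(f((6 + 3)*(W + u)), -39) - 140)² = (9*(-39) - 140)² = (-351 - 140)² = (-491)² = 241081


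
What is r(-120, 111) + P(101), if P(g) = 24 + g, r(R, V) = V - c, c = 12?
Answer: 224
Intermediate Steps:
r(R, V) = -12 + V (r(R, V) = V - 1*12 = V - 12 = -12 + V)
r(-120, 111) + P(101) = (-12 + 111) + (24 + 101) = 99 + 125 = 224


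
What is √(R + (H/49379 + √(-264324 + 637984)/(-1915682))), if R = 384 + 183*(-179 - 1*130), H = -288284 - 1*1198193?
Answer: √(-28003017992164260368114 - 520269538129*√93415)/705928817 ≈ 237.05*I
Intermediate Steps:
H = -1486477 (H = -288284 - 1198193 = -1486477)
R = -56163 (R = 384 + 183*(-179 - 130) = 384 + 183*(-309) = 384 - 56547 = -56163)
√(R + (H/49379 + √(-264324 + 637984)/(-1915682))) = √(-56163 + (-1486477/49379 + √(-264324 + 637984)/(-1915682))) = √(-56163 + (-1486477*1/49379 + √373660*(-1/1915682))) = √(-56163 + (-1486477/49379 + (2*√93415)*(-1/1915682))) = √(-56163 + (-1486477/49379 - √93415/957841)) = √(-2774759254/49379 - √93415/957841)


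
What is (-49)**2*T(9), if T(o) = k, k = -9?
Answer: -21609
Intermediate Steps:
T(o) = -9
(-49)**2*T(9) = (-49)**2*(-9) = 2401*(-9) = -21609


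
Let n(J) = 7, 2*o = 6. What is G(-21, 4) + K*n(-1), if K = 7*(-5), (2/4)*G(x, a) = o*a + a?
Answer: -213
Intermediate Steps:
o = 3 (o = (½)*6 = 3)
G(x, a) = 8*a (G(x, a) = 2*(3*a + a) = 2*(4*a) = 8*a)
K = -35
G(-21, 4) + K*n(-1) = 8*4 - 35*7 = 32 - 245 = -213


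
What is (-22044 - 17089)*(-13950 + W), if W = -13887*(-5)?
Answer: -2171294505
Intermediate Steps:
W = 69435
(-22044 - 17089)*(-13950 + W) = (-22044 - 17089)*(-13950 + 69435) = -39133*55485 = -2171294505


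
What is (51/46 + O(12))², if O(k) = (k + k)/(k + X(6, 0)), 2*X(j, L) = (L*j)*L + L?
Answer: 20449/2116 ≈ 9.6640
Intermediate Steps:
X(j, L) = L/2 + j*L²/2 (X(j, L) = ((L*j)*L + L)/2 = (j*L² + L)/2 = (L + j*L²)/2 = L/2 + j*L²/2)
O(k) = 2 (O(k) = (k + k)/(k + (½)*0*(1 + 0*6)) = (2*k)/(k + (½)*0*(1 + 0)) = (2*k)/(k + (½)*0*1) = (2*k)/(k + 0) = (2*k)/k = 2)
(51/46 + O(12))² = (51/46 + 2)² = (143/46)² = 20449/2116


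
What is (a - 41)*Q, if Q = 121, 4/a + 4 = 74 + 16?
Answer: -213081/43 ≈ -4955.4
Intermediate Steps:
a = 2/43 (a = 4/(-4 + (74 + 16)) = 4/(-4 + 90) = 4/86 = 4*(1/86) = 2/43 ≈ 0.046512)
(a - 41)*Q = (2/43 - 41)*121 = -1761/43*121 = -213081/43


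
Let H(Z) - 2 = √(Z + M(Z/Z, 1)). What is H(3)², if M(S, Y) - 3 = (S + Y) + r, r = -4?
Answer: 16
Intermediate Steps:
M(S, Y) = -1 + S + Y (M(S, Y) = 3 + ((S + Y) - 4) = 3 + (-4 + S + Y) = -1 + S + Y)
H(Z) = 2 + √(1 + Z) (H(Z) = 2 + √(Z + (-1 + Z/Z + 1)) = 2 + √(Z + (-1 + 1 + 1)) = 2 + √(Z + 1) = 2 + √(1 + Z))
H(3)² = (2 + √(1 + 3))² = (2 + √4)² = (2 + 2)² = 4² = 16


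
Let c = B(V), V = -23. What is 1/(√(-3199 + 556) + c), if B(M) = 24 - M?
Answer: 47/4852 - I*√2643/4852 ≈ 0.0096867 - 0.010596*I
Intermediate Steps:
c = 47 (c = 24 - 1*(-23) = 24 + 23 = 47)
1/(√(-3199 + 556) + c) = 1/(√(-3199 + 556) + 47) = 1/(√(-2643) + 47) = 1/(I*√2643 + 47) = 1/(47 + I*√2643)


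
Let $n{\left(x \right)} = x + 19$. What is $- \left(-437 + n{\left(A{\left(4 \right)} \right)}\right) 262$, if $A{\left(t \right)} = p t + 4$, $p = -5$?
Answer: $113708$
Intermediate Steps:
$A{\left(t \right)} = 4 - 5 t$ ($A{\left(t \right)} = - 5 t + 4 = 4 - 5 t$)
$n{\left(x \right)} = 19 + x$
$- \left(-437 + n{\left(A{\left(4 \right)} \right)}\right) 262 = - \left(-437 + \left(19 + \left(4 - 20\right)\right)\right) 262 = - \left(-437 + \left(19 - 16\right)\right) 262 = - \left(-437 + 3\right) 262 = - \left(-434\right) 262 = \left(-1\right) \left(-113708\right) = 113708$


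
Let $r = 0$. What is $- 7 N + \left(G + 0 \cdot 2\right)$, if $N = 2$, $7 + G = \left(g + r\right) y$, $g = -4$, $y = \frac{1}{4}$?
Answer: $-22$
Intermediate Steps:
$y = \frac{1}{4} \approx 0.25$
$G = -8$ ($G = -7 + \left(-4 + 0\right) \frac{1}{4} = -7 - 1 = -8$)
$- 7 N + \left(G + 0 \cdot 2\right) = \left(-7\right) 2 + \left(-8 + 0 \cdot 2\right) = -14 + \left(-8 + 0\right) = -14 - 8 = -22$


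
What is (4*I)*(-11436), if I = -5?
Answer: 228720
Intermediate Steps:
(4*I)*(-11436) = (4*(-5))*(-11436) = -20*(-11436) = 228720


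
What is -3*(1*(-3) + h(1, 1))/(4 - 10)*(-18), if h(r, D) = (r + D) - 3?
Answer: 36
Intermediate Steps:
h(r, D) = -3 + D + r (h(r, D) = (D + r) - 3 = -3 + D + r)
-3*(1*(-3) + h(1, 1))/(4 - 10)*(-18) = -3*(1*(-3) + (-3 + 1 + 1))/(4 - 10)*(-18) = -3*(-3 - 1)/(-6)*(-18) = -(-12)*(-1)/6*(-18) = -3*⅔*(-18) = -2*(-18) = 36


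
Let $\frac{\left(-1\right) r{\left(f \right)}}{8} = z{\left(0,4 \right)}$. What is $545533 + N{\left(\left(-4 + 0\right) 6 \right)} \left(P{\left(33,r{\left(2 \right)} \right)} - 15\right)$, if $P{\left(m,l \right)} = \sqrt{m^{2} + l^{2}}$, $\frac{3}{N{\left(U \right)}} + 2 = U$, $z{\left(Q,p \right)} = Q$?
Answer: $\frac{7091902}{13} \approx 5.4553 \cdot 10^{5}$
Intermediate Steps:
$N{\left(U \right)} = \frac{3}{-2 + U}$
$r{\left(f \right)} = 0$ ($r{\left(f \right)} = \left(-8\right) 0 = 0$)
$P{\left(m,l \right)} = \sqrt{l^{2} + m^{2}}$
$545533 + N{\left(\left(-4 + 0\right) 6 \right)} \left(P{\left(33,r{\left(2 \right)} \right)} - 15\right) = 545533 + \frac{3}{-2 + \left(-4 + 0\right) 6} \left(\sqrt{0^{2} + 33^{2}} - 15\right) = 545533 + \frac{3}{-2 - 24} \left(\sqrt{0 + 1089} - 15\right) = 545533 + \frac{3}{-2 - 24} \left(\sqrt{1089} - 15\right) = 545533 + \frac{3}{-26} \left(33 - 15\right) = 545533 + 3 \left(- \frac{1}{26}\right) 18 = 545533 - \frac{27}{13} = \frac{7091902}{13}$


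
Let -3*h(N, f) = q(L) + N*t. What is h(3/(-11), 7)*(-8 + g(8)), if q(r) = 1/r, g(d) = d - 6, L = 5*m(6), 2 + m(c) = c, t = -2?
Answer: 131/110 ≈ 1.1909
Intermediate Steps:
m(c) = -2 + c
L = 20 (L = 5*(-2 + 6) = 5*4 = 20)
g(d) = -6 + d
h(N, f) = -1/60 + 2*N/3 (h(N, f) = -(1/20 + N*(-2))/3 = -(1/20 - 2*N)/3 = -1/60 + 2*N/3)
h(3/(-11), 7)*(-8 + g(8)) = (-1/60 + 2*(3/(-11))/3)*(-8 + (-6 + 8)) = (-1/60 + 2*(3*(-1/11))/3)*(-8 + 2) = (-1/60 + (2/3)*(-3/11))*(-6) = (-1/60 - 2/11)*(-6) = -131/660*(-6) = 131/110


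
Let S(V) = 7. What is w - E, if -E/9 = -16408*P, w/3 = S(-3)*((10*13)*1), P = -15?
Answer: 2217810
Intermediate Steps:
w = 2730 (w = 3*(7*((10*13)*1)) = 3*(7*(130*1)) = 3*(7*130) = 3*910 = 2730)
E = -2215080 (E = -(-147672)*(-15) = -9*246120 = -2215080)
w - E = 2730 - 1*(-2215080) = 2730 + 2215080 = 2217810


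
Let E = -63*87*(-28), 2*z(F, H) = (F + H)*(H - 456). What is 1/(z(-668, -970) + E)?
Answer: 1/1321362 ≈ 7.5680e-7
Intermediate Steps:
z(F, H) = (-456 + H)*(F + H)/2 (z(F, H) = ((F + H)*(H - 456))/2 = ((F + H)*(-456 + H))/2 = ((-456 + H)*(F + H))/2 = (-456 + H)*(F + H)/2)
E = 153468 (E = -5481*(-28) = 153468)
1/(z(-668, -970) + E) = 1/(((1/2)*(-970)**2 - 228*(-668) - 228*(-970) + (1/2)*(-668)*(-970)) + 153468) = 1/(((1/2)*940900 + 152304 + 221160 + 323980) + 153468) = 1/((470450 + 152304 + 221160 + 323980) + 153468) = 1/(1167894 + 153468) = 1/1321362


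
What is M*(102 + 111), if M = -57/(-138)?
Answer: 4047/46 ≈ 87.978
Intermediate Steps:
M = 19/46 (M = -57*(-1/138) = 19/46 ≈ 0.41304)
M*(102 + 111) = 19*(102 + 111)/46 = (19/46)*213 = 4047/46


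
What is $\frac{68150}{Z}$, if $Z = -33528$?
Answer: $- \frac{34075}{16764} \approx -2.0326$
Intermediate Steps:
$\frac{68150}{Z} = \frac{68150}{-33528} = 68150 \left(- \frac{1}{33528}\right) = - \frac{34075}{16764}$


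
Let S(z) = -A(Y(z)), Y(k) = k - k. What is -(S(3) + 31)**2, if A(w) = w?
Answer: -961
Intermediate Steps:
Y(k) = 0
S(z) = 0 (S(z) = -1*0 = 0)
-(S(3) + 31)**2 = -(0 + 31)**2 = -1*31**2 = -1*961 = -961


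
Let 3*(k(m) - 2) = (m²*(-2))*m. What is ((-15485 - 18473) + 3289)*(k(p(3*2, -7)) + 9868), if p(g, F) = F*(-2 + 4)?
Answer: -358806854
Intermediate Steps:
p(g, F) = 2*F (p(g, F) = F*2 = 2*F)
k(m) = 2 - 2*m³/3 (k(m) = 2 + ((m²*(-2))*m)/3 = 2 + ((-2*m²)*m)/3 = 2 + (-2*m³)/3 = 2 - 2*m³/3)
((-15485 - 18473) + 3289)*(k(p(3*2, -7)) + 9868) = ((-15485 - 18473) + 3289)*((2 - 2*(2*(-7))³/3) + 9868) = (-33958 + 3289)*((2 - ⅔*(-14)³) + 9868) = -30669*((2 - ⅔*(-2744)) + 9868) = -30669*((2 + 5488/3) + 9868) = -30669*(5494/3 + 9868) = -30669*35098/3 = -358806854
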